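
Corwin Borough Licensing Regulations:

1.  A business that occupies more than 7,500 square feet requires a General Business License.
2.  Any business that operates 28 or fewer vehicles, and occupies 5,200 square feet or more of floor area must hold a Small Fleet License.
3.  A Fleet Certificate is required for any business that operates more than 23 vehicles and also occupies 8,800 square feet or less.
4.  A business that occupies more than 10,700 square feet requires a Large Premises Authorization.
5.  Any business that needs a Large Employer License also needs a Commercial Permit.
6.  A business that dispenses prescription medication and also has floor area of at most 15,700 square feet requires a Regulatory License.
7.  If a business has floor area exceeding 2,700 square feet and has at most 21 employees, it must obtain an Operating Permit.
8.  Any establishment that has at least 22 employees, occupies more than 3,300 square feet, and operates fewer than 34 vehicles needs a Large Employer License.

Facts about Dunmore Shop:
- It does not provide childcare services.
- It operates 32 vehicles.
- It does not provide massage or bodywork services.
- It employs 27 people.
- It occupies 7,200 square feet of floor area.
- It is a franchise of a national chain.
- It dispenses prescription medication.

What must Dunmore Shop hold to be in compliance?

1. floor area 7,200 square feet ≤ 7,500 square feet → General Business License not required.
2. vehicles 32 > 28; floor area 7,200 square feet ≥ 5,200 square feet → Small Fleet License not required.
3. vehicles 32 > 23; floor area 7,200 square feet ≤ 8,800 square feet → Fleet Certificate required.
4. floor area 7,200 square feet ≤ 10,700 square feet → Large Premises Authorization not required.
5. Large Employer License is required → Commercial Permit also required.
6. dispenses prescription medication; floor area 7,200 square feet ≤ 15,700 square feet → Regulatory License required.
7. floor area 7,200 square feet > 2,700 square feet; employees 27 > 21 → Operating Permit not required.
8. employees 27 ≥ 22; floor area 7,200 square feet > 3,300 square feet; vehicles 32 < 34 → Large Employer License required.

Commercial Permit, Fleet Certificate, Large Employer License, Regulatory License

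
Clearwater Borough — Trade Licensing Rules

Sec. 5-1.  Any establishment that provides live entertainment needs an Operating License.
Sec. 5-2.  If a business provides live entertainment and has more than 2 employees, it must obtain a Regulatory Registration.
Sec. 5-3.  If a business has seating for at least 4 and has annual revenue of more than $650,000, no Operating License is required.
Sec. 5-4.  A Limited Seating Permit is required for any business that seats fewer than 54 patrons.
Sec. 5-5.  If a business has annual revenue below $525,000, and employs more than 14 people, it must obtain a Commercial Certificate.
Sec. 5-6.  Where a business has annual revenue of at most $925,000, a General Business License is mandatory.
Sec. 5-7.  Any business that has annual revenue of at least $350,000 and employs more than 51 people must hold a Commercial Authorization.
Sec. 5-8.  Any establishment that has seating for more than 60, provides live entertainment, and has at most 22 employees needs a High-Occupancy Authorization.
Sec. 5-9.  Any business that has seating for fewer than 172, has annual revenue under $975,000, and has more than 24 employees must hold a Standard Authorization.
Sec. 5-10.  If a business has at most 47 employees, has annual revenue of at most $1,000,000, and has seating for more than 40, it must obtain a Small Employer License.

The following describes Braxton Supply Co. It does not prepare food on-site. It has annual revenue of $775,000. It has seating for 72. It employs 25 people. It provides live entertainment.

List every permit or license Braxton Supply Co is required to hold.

General Business License, Regulatory Registration, Small Employer License, Standard Authorization

Sec. 5-1. provides live entertainment → Operating License required.
Sec. 5-2. provides live entertainment; employees 25 > 2 → Regulatory Registration required.
Sec. 5-3. seating 72 ≥ 4; revenue $775,000 > $650,000 → exempt from Operating License.
Sec. 5-4. seating 72 ≥ 54 → Limited Seating Permit not required.
Sec. 5-5. revenue $775,000 ≥ $525,000; employees 25 > 14 → Commercial Certificate not required.
Sec. 5-6. revenue $775,000 ≤ $925,000 → General Business License required.
Sec. 5-7. revenue $775,000 ≥ $350,000; employees 25 ≤ 51 → Commercial Authorization not required.
Sec. 5-8. seating 72 > 60; provides live entertainment; employees 25 > 22 → High-Occupancy Authorization not required.
Sec. 5-9. seating 72 < 172; revenue $775,000 < $975,000; employees 25 > 24 → Standard Authorization required.
Sec. 5-10. employees 25 ≤ 47; revenue $775,000 ≤ $1,000,000; seating 72 > 40 → Small Employer License required.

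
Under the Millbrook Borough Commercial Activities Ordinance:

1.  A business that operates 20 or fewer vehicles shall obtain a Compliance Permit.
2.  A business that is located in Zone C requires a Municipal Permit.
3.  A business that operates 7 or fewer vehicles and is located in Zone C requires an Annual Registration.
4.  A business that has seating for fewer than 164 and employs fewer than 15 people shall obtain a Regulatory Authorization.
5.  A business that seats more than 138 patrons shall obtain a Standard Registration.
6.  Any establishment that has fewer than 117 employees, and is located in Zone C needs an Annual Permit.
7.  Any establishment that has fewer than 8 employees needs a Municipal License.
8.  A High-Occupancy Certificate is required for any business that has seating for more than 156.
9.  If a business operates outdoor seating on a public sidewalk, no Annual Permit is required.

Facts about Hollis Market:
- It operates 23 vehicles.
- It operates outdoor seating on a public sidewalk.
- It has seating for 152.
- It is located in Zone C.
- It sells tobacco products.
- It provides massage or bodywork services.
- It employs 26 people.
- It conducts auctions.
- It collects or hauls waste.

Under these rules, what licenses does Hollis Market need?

1. vehicles 23 > 20 → Compliance Permit not required.
2. is located in Zone C → Municipal Permit required.
3. vehicles 23 > 7; is located in Zone C → Annual Registration not required.
4. seating 152 < 164; employees 26 ≥ 15 → Regulatory Authorization not required.
5. seating 152 > 138 → Standard Registration required.
6. employees 26 < 117; is located in Zone C → Annual Permit required.
7. employees 26 ≥ 8 → Municipal License not required.
8. seating 152 ≤ 156 → High-Occupancy Certificate not required.
9. operates outdoor seating on a public sidewalk → exempt from Annual Permit.

Municipal Permit, Standard Registration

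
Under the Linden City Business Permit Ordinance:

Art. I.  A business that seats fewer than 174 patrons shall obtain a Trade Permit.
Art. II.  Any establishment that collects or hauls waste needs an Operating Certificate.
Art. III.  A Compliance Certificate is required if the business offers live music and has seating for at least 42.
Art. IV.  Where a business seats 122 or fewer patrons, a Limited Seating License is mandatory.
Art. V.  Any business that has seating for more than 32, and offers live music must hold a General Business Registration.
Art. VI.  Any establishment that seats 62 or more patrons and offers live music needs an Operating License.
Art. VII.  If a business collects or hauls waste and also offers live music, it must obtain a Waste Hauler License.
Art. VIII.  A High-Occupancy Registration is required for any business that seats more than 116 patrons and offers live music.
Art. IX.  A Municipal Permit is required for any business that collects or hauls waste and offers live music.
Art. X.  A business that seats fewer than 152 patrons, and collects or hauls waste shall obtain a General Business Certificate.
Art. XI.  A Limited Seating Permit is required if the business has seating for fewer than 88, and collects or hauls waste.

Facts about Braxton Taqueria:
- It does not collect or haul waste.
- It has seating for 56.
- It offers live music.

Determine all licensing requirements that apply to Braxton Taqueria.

Art. I. seating 56 < 174 → Trade Permit required.
Art. II. does not collect or haul waste → Operating Certificate not required.
Art. III. offers live music; seating 56 ≥ 42 → Compliance Certificate required.
Art. IV. seating 56 ≤ 122 → Limited Seating License required.
Art. V. seating 56 > 32; offers live music → General Business Registration required.
Art. VI. seating 56 < 62; offers live music → Operating License not required.
Art. VII. does not collect or haul waste; offers live music → Waste Hauler License not required.
Art. VIII. seating 56 ≤ 116; offers live music → High-Occupancy Registration not required.
Art. IX. does not collect or haul waste; offers live music → Municipal Permit not required.
Art. X. seating 56 < 152; does not collect or haul waste → General Business Certificate not required.
Art. XI. seating 56 < 88; does not collect or haul waste → Limited Seating Permit not required.

Compliance Certificate, General Business Registration, Limited Seating License, Trade Permit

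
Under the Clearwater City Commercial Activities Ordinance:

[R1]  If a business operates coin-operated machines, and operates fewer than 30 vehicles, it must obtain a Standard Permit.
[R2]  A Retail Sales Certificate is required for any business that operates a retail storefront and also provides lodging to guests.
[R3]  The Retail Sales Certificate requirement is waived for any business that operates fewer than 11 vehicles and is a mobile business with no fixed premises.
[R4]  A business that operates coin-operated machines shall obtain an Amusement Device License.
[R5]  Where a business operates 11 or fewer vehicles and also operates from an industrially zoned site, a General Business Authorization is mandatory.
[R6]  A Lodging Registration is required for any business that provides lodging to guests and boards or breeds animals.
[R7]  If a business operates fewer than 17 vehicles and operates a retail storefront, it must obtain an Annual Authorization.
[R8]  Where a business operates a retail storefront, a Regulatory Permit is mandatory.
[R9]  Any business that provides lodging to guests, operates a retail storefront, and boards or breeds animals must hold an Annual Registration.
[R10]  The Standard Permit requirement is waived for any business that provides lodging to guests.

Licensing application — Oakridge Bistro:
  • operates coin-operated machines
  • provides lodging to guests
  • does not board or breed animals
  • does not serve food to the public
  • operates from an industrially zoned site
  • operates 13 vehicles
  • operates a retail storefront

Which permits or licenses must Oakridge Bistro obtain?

[R1] operates coin-operated machines; vehicles 13 < 30 → Standard Permit required.
[R2] operates a retail storefront; provides lodging to guests → Retail Sales Certificate required.
[R3] vehicles 13 ≥ 11; operates from an industrially zoned site (not: is a mobile business with no fixed premises) → Retail Sales Certificate exemption does not apply.
[R4] operates coin-operated machines → Amusement Device License required.
[R5] vehicles 13 > 11; operates from an industrially zoned site → General Business Authorization not required.
[R6] provides lodging to guests; does not board or breed animals → Lodging Registration not required.
[R7] vehicles 13 < 17; operates a retail storefront → Annual Authorization required.
[R8] operates a retail storefront → Regulatory Permit required.
[R9] provides lodging to guests; operates a retail storefront; does not board or breed animals → Annual Registration not required.
[R10] provides lodging to guests → exempt from Standard Permit.

Amusement Device License, Annual Authorization, Regulatory Permit, Retail Sales Certificate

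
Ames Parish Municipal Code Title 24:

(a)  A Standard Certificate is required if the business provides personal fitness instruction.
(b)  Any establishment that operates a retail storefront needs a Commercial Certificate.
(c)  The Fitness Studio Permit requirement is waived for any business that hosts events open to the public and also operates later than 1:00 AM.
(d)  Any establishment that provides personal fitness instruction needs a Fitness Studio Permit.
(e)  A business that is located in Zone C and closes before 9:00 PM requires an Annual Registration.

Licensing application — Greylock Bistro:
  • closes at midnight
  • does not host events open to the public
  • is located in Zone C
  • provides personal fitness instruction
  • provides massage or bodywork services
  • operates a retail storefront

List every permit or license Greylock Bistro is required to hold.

(a) provides personal fitness instruction → Standard Certificate required.
(b) operates a retail storefront → Commercial Certificate required.
(c) does not host events open to the public; closes midnight, at/before 1:00 AM → Fitness Studio Permit exemption does not apply.
(d) provides personal fitness instruction → Fitness Studio Permit required.
(e) is located in Zone C; closes midnight, after 9:00 PM → Annual Registration not required.

Commercial Certificate, Fitness Studio Permit, Standard Certificate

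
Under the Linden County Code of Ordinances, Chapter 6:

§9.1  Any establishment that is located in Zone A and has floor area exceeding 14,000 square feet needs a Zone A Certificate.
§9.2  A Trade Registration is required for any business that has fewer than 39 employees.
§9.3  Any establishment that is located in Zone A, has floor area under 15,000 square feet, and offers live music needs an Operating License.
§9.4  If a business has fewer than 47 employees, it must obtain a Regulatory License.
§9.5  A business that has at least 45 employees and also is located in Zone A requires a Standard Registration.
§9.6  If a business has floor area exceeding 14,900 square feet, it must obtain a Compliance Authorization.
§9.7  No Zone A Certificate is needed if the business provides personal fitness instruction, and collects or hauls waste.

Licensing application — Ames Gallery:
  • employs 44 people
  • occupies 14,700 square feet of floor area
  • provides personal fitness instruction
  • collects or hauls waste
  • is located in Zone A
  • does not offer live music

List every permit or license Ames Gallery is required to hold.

§9.1 is located in Zone A; floor area 14,700 square feet > 14,000 square feet → Zone A Certificate required.
§9.2 employees 44 ≥ 39 → Trade Registration not required.
§9.3 is located in Zone A; floor area 14,700 square feet < 15,000 square feet; does not offer live music → Operating License not required.
§9.4 employees 44 < 47 → Regulatory License required.
§9.5 employees 44 < 45; is located in Zone A → Standard Registration not required.
§9.6 floor area 14,700 square feet ≤ 14,900 square feet → Compliance Authorization not required.
§9.7 provides personal fitness instruction; collects or hauls waste → exempt from Zone A Certificate.

Regulatory License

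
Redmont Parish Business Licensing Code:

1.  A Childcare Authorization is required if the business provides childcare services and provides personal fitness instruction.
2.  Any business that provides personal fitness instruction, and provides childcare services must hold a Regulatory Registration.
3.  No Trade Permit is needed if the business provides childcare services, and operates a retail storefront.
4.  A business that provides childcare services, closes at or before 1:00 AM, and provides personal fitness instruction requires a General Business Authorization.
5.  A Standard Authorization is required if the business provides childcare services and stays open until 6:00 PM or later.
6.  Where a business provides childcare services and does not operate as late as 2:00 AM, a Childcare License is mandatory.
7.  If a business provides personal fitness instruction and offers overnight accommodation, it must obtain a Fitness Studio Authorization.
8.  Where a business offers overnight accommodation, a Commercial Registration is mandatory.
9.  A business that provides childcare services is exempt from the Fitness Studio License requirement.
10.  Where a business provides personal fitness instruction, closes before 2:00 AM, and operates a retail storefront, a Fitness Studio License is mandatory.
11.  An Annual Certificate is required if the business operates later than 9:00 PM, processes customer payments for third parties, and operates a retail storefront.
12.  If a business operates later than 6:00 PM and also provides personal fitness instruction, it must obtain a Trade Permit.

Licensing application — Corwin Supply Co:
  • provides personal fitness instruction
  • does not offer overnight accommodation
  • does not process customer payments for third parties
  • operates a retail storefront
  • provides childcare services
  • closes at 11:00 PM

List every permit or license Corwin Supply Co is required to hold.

1. provides childcare services; provides personal fitness instruction → Childcare Authorization required.
2. provides personal fitness instruction; provides childcare services → Regulatory Registration required.
3. provides childcare services; operates a retail storefront → exempt from Trade Permit.
4. provides childcare services; closes 11:00 PM, at/before 1:00 AM; provides personal fitness instruction → General Business Authorization required.
5. provides childcare services; closes 11:00 PM, after 6:00 PM → Standard Authorization required.
6. provides childcare services; closes 11:00 PM, at/before 2:00 AM → Childcare License required.
7. provides personal fitness instruction; does not offer overnight accommodation → Fitness Studio Authorization not required.
8. does not offer overnight accommodation → Commercial Registration not required.
9. provides childcare services → exempt from Fitness Studio License.
10. provides personal fitness instruction; closes 11:00 PM, at/before 2:00 AM; operates a retail storefront → Fitness Studio License required.
11. closes 11:00 PM, after 9:00 PM; does not process customer payments for third parties; operates a retail storefront → Annual Certificate not required.
12. closes 11:00 PM, after 6:00 PM; provides personal fitness instruction → Trade Permit required.

Childcare Authorization, Childcare License, General Business Authorization, Regulatory Registration, Standard Authorization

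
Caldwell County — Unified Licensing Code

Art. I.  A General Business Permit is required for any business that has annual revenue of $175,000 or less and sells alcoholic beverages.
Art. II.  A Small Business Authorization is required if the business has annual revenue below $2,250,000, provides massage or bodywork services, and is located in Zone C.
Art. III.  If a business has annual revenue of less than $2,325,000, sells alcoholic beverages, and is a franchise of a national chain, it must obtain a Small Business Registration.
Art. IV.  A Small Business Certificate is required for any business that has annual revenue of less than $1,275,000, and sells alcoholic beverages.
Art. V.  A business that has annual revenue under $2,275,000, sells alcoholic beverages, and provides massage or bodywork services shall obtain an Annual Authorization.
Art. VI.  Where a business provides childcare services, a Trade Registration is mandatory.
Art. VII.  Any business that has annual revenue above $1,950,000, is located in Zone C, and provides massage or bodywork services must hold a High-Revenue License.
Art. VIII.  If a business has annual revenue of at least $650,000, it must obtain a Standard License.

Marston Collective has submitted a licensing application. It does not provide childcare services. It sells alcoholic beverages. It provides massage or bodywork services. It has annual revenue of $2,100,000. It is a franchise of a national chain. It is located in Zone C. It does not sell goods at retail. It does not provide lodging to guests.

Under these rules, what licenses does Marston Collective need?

Annual Authorization, High-Revenue License, Small Business Authorization, Small Business Registration, Standard License

Art. I. revenue $2,100,000 > $175,000; sells alcoholic beverages → General Business Permit not required.
Art. II. revenue $2,100,000 < $2,250,000; provides massage or bodywork services; is located in Zone C → Small Business Authorization required.
Art. III. revenue $2,100,000 < $2,325,000; sells alcoholic beverages; is a franchise of a national chain → Small Business Registration required.
Art. IV. revenue $2,100,000 ≥ $1,275,000; sells alcoholic beverages → Small Business Certificate not required.
Art. V. revenue $2,100,000 < $2,275,000; sells alcoholic beverages; provides massage or bodywork services → Annual Authorization required.
Art. VI. does not provide childcare services → Trade Registration not required.
Art. VII. revenue $2,100,000 > $1,950,000; is located in Zone C; provides massage or bodywork services → High-Revenue License required.
Art. VIII. revenue $2,100,000 ≥ $650,000 → Standard License required.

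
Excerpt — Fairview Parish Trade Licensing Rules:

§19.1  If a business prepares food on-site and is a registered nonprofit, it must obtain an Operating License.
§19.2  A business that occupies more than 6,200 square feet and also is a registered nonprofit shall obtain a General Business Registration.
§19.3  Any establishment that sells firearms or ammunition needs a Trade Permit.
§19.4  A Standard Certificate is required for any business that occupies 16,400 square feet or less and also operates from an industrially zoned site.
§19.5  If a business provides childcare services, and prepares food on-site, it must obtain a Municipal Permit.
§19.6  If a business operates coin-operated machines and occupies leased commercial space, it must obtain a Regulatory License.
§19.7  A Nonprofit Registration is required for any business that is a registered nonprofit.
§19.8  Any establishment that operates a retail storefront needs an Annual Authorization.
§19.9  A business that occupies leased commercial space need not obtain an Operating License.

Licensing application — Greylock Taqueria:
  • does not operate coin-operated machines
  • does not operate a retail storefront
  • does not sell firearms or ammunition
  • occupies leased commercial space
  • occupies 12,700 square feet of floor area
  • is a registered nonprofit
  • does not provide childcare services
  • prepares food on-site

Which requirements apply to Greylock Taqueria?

General Business Registration, Nonprofit Registration

§19.1 prepares food on-site; is a registered nonprofit → Operating License required.
§19.2 floor area 12,700 square feet > 6,200 square feet; is a registered nonprofit → General Business Registration required.
§19.3 does not sell firearms or ammunition → Trade Permit not required.
§19.4 floor area 12,700 square feet ≤ 16,400 square feet; occupies leased commercial space (not: operates from an industrially zoned site) → Standard Certificate not required.
§19.5 does not provide childcare services; prepares food on-site → Municipal Permit not required.
§19.6 does not operate coin-operated machines; occupies leased commercial space → Regulatory License not required.
§19.7 is a registered nonprofit → Nonprofit Registration required.
§19.8 does not operate a retail storefront → Annual Authorization not required.
§19.9 occupies leased commercial space → exempt from Operating License.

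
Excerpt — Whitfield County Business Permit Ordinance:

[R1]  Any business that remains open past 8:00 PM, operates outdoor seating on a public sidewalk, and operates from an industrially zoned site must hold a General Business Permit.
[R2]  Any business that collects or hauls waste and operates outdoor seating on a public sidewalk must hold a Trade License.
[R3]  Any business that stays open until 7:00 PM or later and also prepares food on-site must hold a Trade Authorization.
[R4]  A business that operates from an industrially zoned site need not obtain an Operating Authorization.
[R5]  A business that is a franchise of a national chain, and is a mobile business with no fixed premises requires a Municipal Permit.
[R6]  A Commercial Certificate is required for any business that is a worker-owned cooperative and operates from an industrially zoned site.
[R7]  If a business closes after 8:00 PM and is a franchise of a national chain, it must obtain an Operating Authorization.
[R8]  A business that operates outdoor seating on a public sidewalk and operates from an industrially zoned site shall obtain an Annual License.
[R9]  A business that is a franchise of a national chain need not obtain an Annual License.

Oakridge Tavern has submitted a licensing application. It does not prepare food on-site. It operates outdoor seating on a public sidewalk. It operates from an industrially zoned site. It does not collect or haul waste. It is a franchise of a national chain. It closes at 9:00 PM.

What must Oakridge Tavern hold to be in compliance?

[R1] closes 9:00 PM, after 8:00 PM; operates outdoor seating on a public sidewalk; operates from an industrially zoned site → General Business Permit required.
[R2] does not collect or haul waste; operates outdoor seating on a public sidewalk → Trade License not required.
[R3] closes 9:00 PM, after 7:00 PM; does not prepare food on-site → Trade Authorization not required.
[R4] operates from an industrially zoned site → exempt from Operating Authorization.
[R5] is a franchise of a national chain; operates from an industrially zoned site (not: is a mobile business with no fixed premises) → Municipal Permit not required.
[R6] is a franchise of a national chain (not: is a worker-owned cooperative); operates from an industrially zoned site → Commercial Certificate not required.
[R7] closes 9:00 PM, after 8:00 PM; is a franchise of a national chain → Operating Authorization required.
[R8] operates outdoor seating on a public sidewalk; operates from an industrially zoned site → Annual License required.
[R9] is a franchise of a national chain → exempt from Annual License.

General Business Permit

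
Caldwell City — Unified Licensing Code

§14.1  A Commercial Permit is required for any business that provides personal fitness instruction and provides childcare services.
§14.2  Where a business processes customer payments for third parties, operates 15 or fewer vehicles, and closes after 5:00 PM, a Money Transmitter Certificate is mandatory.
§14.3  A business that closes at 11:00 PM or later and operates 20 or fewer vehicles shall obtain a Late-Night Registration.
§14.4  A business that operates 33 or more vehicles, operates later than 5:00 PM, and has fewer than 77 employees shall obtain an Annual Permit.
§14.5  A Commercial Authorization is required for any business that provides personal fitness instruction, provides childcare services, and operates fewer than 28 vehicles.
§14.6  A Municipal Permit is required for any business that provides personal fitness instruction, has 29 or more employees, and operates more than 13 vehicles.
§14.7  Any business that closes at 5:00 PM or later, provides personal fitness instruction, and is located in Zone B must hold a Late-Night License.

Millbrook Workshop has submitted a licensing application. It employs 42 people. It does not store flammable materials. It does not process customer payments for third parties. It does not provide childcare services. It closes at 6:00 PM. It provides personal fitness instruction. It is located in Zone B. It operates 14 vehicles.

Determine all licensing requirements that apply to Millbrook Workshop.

Late-Night License, Municipal Permit

§14.1 provides personal fitness instruction; does not provide childcare services → Commercial Permit not required.
§14.2 does not process customer payments for third parties; vehicles 14 ≤ 15; closes 6:00 PM, after 5:00 PM → Money Transmitter Certificate not required.
§14.3 closes 6:00 PM, at/before 11:00 PM; vehicles 14 ≤ 20 → Late-Night Registration not required.
§14.4 vehicles 14 < 33; closes 6:00 PM, after 5:00 PM; employees 42 < 77 → Annual Permit not required.
§14.5 provides personal fitness instruction; does not provide childcare services; vehicles 14 < 28 → Commercial Authorization not required.
§14.6 provides personal fitness instruction; employees 42 ≥ 29; vehicles 14 > 13 → Municipal Permit required.
§14.7 closes 6:00 PM, after 5:00 PM; provides personal fitness instruction; is located in Zone B → Late-Night License required.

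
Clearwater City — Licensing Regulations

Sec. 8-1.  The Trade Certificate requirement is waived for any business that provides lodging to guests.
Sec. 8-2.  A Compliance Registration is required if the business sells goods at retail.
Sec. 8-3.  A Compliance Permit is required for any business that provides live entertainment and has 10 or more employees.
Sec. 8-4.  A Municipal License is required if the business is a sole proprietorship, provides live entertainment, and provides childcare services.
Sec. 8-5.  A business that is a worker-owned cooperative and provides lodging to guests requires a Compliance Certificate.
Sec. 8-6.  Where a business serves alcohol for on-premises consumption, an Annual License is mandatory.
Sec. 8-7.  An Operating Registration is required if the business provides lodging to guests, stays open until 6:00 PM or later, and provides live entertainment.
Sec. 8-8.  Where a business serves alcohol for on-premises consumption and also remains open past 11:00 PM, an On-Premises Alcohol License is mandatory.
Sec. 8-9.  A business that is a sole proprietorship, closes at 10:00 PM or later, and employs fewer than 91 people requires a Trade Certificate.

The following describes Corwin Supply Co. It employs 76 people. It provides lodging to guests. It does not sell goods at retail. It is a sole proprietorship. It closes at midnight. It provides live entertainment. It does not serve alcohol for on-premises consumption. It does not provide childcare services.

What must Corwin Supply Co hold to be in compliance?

Sec. 8-1. provides lodging to guests → exempt from Trade Certificate.
Sec. 8-2. does not sell goods at retail → Compliance Registration not required.
Sec. 8-3. provides live entertainment; employees 76 ≥ 10 → Compliance Permit required.
Sec. 8-4. is a sole proprietorship; provides live entertainment; does not provide childcare services → Municipal License not required.
Sec. 8-5. is a sole proprietorship (not: is a worker-owned cooperative); provides lodging to guests → Compliance Certificate not required.
Sec. 8-6. does not serve alcohol for on-premises consumption → Annual License not required.
Sec. 8-7. provides lodging to guests; closes midnight, after 6:00 PM; provides live entertainment → Operating Registration required.
Sec. 8-8. does not serve alcohol for on-premises consumption; closes midnight, after 11:00 PM → On-Premises Alcohol License not required.
Sec. 8-9. is a sole proprietorship; closes midnight, after 10:00 PM; employees 76 < 91 → Trade Certificate required.

Compliance Permit, Operating Registration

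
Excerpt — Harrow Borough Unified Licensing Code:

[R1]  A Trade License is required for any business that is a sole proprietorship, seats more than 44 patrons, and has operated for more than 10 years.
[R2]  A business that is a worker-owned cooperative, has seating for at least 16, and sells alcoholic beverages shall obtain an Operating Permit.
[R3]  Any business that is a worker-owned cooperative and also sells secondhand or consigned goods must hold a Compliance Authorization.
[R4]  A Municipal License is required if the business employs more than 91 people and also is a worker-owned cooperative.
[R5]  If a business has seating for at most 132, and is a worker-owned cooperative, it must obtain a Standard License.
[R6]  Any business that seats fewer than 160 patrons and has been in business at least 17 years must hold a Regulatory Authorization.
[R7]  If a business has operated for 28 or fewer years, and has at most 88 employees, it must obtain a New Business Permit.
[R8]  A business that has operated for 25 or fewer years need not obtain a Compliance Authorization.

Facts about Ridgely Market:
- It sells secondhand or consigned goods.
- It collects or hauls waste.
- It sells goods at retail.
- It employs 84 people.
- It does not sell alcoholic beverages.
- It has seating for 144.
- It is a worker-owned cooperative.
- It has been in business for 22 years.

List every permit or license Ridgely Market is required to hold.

[R1] is a worker-owned cooperative (not: is a sole proprietorship); seating 144 > 44; years in business 22 > 10 → Trade License not required.
[R2] is a worker-owned cooperative; seating 144 ≥ 16; does not sell alcoholic beverages → Operating Permit not required.
[R3] is a worker-owned cooperative; sells secondhand or consigned goods → Compliance Authorization required.
[R4] employees 84 ≤ 91; is a worker-owned cooperative → Municipal License not required.
[R5] seating 144 > 132; is a worker-owned cooperative → Standard License not required.
[R6] seating 144 < 160; years in business 22 ≥ 17 → Regulatory Authorization required.
[R7] years in business 22 ≤ 28; employees 84 ≤ 88 → New Business Permit required.
[R8] years in business 22 ≤ 25 → exempt from Compliance Authorization.

New Business Permit, Regulatory Authorization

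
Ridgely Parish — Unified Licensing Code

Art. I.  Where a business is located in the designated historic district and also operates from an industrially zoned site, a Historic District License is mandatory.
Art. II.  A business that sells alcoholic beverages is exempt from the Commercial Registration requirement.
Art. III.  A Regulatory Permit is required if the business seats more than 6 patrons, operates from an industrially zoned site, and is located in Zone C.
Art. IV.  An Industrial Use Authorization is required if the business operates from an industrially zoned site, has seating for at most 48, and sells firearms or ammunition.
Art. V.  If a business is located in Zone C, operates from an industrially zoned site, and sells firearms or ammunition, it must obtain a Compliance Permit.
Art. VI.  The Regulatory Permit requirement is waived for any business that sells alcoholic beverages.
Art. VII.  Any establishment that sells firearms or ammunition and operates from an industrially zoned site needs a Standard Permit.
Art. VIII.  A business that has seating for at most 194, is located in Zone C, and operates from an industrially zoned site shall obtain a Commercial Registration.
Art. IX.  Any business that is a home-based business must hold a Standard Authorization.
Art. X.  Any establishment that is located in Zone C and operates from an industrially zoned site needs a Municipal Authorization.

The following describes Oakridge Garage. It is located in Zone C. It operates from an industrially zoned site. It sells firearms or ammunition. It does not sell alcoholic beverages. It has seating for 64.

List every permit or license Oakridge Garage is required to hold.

Art. I. is located in Zone C (not: is located in the designated historic district); operates from an industrially zoned site → Historic District License not required.
Art. II. does not sell alcoholic beverages → Commercial Registration exemption does not apply.
Art. III. seating 64 > 6; operates from an industrially zoned site; is located in Zone C → Regulatory Permit required.
Art. IV. operates from an industrially zoned site; seating 64 > 48; sells firearms or ammunition → Industrial Use Authorization not required.
Art. V. is located in Zone C; operates from an industrially zoned site; sells firearms or ammunition → Compliance Permit required.
Art. VI. does not sell alcoholic beverages → Regulatory Permit exemption does not apply.
Art. VII. sells firearms or ammunition; operates from an industrially zoned site → Standard Permit required.
Art. VIII. seating 64 ≤ 194; is located in Zone C; operates from an industrially zoned site → Commercial Registration required.
Art. IX. operates from an industrially zoned site (not: is a home-based business) → Standard Authorization not required.
Art. X. is located in Zone C; operates from an industrially zoned site → Municipal Authorization required.

Commercial Registration, Compliance Permit, Municipal Authorization, Regulatory Permit, Standard Permit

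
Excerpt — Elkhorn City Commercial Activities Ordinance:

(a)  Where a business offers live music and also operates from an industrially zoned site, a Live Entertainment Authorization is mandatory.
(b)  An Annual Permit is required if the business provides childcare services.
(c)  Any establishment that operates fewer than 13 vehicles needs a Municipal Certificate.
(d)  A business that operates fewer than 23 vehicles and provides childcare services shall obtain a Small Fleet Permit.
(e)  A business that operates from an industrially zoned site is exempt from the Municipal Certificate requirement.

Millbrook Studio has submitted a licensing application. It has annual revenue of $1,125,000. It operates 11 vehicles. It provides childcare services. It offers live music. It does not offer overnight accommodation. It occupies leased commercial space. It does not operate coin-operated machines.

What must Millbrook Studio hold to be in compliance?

Annual Permit, Municipal Certificate, Small Fleet Permit

(a) offers live music; occupies leased commercial space (not: operates from an industrially zoned site) → Live Entertainment Authorization not required.
(b) provides childcare services → Annual Permit required.
(c) vehicles 11 < 13 → Municipal Certificate required.
(d) vehicles 11 < 23; provides childcare services → Small Fleet Permit required.
(e) occupies leased commercial space (not: operates from an industrially zoned site) → Municipal Certificate exemption does not apply.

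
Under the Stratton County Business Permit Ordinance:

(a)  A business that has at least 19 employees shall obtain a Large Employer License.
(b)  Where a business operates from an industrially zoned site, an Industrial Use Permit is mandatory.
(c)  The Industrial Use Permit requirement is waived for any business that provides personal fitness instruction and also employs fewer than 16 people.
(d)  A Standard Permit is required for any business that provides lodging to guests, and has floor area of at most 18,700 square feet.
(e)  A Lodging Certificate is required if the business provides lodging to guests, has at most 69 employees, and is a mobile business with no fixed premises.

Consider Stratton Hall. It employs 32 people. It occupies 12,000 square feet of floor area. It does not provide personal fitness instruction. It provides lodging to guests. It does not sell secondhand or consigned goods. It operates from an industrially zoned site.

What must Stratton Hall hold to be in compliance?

Industrial Use Permit, Large Employer License, Standard Permit

(a) employees 32 ≥ 19 → Large Employer License required.
(b) operates from an industrially zoned site → Industrial Use Permit required.
(c) does not provide personal fitness instruction; employees 32 ≥ 16 → Industrial Use Permit exemption does not apply.
(d) provides lodging to guests; floor area 12,000 square feet ≤ 18,700 square feet → Standard Permit required.
(e) provides lodging to guests; employees 32 ≤ 69; operates from an industrially zoned site (not: is a mobile business with no fixed premises) → Lodging Certificate not required.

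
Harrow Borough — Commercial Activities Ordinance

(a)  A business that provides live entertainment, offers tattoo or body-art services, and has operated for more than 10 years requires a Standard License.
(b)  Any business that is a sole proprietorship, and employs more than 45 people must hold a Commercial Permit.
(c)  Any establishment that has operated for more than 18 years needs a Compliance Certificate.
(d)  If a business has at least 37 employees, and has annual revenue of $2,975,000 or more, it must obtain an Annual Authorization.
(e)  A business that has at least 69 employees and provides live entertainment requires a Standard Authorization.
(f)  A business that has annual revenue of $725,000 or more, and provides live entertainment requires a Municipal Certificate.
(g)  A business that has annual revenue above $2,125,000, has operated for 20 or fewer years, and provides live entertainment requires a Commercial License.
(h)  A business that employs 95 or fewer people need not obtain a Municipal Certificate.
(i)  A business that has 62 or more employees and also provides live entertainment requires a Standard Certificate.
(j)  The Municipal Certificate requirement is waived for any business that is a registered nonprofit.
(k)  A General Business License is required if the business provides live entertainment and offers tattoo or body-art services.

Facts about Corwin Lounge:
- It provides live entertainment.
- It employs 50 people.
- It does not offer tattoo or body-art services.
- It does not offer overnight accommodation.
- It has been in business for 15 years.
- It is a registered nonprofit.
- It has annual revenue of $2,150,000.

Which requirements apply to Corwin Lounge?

(a) provides live entertainment; does not offer tattoo or body-art services; years in business 15 > 10 → Standard License not required.
(b) is a registered nonprofit (not: is a sole proprietorship); employees 50 > 45 → Commercial Permit not required.
(c) years in business 15 ≤ 18 → Compliance Certificate not required.
(d) employees 50 ≥ 37; revenue $2,150,000 < $2,975,000 → Annual Authorization not required.
(e) employees 50 < 69; provides live entertainment → Standard Authorization not required.
(f) revenue $2,150,000 ≥ $725,000; provides live entertainment → Municipal Certificate required.
(g) revenue $2,150,000 > $2,125,000; years in business 15 ≤ 20; provides live entertainment → Commercial License required.
(h) employees 50 ≤ 95 → exempt from Municipal Certificate.
(i) employees 50 < 62; provides live entertainment → Standard Certificate not required.
(j) is a registered nonprofit → exempt from Municipal Certificate.
(k) provides live entertainment; does not offer tattoo or body-art services → General Business License not required.

Commercial License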